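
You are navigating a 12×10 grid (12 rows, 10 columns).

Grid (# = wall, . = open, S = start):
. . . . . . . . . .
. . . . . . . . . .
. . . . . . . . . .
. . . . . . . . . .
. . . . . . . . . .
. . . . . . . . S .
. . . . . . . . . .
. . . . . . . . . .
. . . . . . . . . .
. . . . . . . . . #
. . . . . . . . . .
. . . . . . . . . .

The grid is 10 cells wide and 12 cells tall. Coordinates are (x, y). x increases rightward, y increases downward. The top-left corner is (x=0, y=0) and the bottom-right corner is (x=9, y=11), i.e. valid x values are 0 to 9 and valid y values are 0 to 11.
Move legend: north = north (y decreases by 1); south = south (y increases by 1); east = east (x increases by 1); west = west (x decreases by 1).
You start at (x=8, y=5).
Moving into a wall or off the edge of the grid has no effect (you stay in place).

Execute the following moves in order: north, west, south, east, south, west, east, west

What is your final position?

Answer: Final position: (x=7, y=6)

Derivation:
Start: (x=8, y=5)
  north (north): (x=8, y=5) -> (x=8, y=4)
  west (west): (x=8, y=4) -> (x=7, y=4)
  south (south): (x=7, y=4) -> (x=7, y=5)
  east (east): (x=7, y=5) -> (x=8, y=5)
  south (south): (x=8, y=5) -> (x=8, y=6)
  west (west): (x=8, y=6) -> (x=7, y=6)
  east (east): (x=7, y=6) -> (x=8, y=6)
  west (west): (x=8, y=6) -> (x=7, y=6)
Final: (x=7, y=6)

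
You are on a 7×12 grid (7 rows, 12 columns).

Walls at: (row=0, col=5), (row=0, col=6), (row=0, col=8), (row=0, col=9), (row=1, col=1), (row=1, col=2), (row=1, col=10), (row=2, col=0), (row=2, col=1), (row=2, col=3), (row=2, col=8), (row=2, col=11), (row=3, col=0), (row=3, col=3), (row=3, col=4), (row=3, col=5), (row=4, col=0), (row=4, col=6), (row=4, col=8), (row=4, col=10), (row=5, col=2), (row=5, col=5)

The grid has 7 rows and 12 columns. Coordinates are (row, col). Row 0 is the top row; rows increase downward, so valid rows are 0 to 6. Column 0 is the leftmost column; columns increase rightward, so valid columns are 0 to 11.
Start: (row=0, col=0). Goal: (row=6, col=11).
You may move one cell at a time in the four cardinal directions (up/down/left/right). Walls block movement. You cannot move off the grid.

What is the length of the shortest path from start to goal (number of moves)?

Answer: Shortest path length: 17

Derivation:
BFS from (row=0, col=0) until reaching (row=6, col=11):
  Distance 0: (row=0, col=0)
  Distance 1: (row=0, col=1), (row=1, col=0)
  Distance 2: (row=0, col=2)
  Distance 3: (row=0, col=3)
  Distance 4: (row=0, col=4), (row=1, col=3)
  Distance 5: (row=1, col=4)
  Distance 6: (row=1, col=5), (row=2, col=4)
  Distance 7: (row=1, col=6), (row=2, col=5)
  Distance 8: (row=1, col=7), (row=2, col=6)
  Distance 9: (row=0, col=7), (row=1, col=8), (row=2, col=7), (row=3, col=6)
  Distance 10: (row=1, col=9), (row=3, col=7)
  Distance 11: (row=2, col=9), (row=3, col=8), (row=4, col=7)
  Distance 12: (row=2, col=10), (row=3, col=9), (row=5, col=7)
  Distance 13: (row=3, col=10), (row=4, col=9), (row=5, col=6), (row=5, col=8), (row=6, col=7)
  Distance 14: (row=3, col=11), (row=5, col=9), (row=6, col=6), (row=6, col=8)
  Distance 15: (row=4, col=11), (row=5, col=10), (row=6, col=5), (row=6, col=9)
  Distance 16: (row=5, col=11), (row=6, col=4), (row=6, col=10)
  Distance 17: (row=5, col=4), (row=6, col=3), (row=6, col=11)  <- goal reached here
One shortest path (17 moves): (row=0, col=0) -> (row=0, col=1) -> (row=0, col=2) -> (row=0, col=3) -> (row=0, col=4) -> (row=1, col=4) -> (row=1, col=5) -> (row=1, col=6) -> (row=1, col=7) -> (row=1, col=8) -> (row=1, col=9) -> (row=2, col=9) -> (row=2, col=10) -> (row=3, col=10) -> (row=3, col=11) -> (row=4, col=11) -> (row=5, col=11) -> (row=6, col=11)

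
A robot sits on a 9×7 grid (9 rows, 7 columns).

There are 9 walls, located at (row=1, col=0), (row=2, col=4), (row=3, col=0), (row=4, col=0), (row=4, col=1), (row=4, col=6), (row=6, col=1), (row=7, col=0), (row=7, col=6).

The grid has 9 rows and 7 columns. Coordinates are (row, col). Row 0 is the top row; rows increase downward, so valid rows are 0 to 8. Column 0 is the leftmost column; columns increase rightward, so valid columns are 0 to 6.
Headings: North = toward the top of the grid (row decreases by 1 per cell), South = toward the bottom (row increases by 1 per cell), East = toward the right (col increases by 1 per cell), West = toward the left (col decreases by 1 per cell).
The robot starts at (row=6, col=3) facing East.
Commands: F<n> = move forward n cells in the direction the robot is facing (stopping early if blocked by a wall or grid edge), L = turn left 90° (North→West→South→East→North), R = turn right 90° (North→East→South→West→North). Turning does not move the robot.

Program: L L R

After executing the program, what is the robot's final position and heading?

Start: (row=6, col=3), facing East
  L: turn left, now facing North
  L: turn left, now facing West
  R: turn right, now facing North
Final: (row=6, col=3), facing North

Answer: Final position: (row=6, col=3), facing North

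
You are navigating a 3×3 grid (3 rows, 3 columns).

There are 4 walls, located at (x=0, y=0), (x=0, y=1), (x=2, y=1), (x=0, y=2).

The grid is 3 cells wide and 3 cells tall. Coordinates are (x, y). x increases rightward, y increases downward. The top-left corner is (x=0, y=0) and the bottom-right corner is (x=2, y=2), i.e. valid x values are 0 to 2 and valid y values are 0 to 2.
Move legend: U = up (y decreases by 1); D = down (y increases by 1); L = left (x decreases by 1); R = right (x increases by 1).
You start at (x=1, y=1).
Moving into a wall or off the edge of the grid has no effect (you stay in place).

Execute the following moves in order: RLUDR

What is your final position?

Answer: Final position: (x=1, y=1)

Derivation:
Start: (x=1, y=1)
  R (right): blocked, stay at (x=1, y=1)
  L (left): blocked, stay at (x=1, y=1)
  U (up): (x=1, y=1) -> (x=1, y=0)
  D (down): (x=1, y=0) -> (x=1, y=1)
  R (right): blocked, stay at (x=1, y=1)
Final: (x=1, y=1)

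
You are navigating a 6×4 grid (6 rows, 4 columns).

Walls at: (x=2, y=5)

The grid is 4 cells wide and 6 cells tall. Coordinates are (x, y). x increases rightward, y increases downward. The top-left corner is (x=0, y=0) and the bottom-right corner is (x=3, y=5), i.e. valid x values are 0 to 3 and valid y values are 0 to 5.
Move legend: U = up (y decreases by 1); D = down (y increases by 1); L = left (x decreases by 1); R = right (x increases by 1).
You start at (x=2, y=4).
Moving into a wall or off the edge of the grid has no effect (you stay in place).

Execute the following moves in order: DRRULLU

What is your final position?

Answer: Final position: (x=1, y=2)

Derivation:
Start: (x=2, y=4)
  D (down): blocked, stay at (x=2, y=4)
  R (right): (x=2, y=4) -> (x=3, y=4)
  R (right): blocked, stay at (x=3, y=4)
  U (up): (x=3, y=4) -> (x=3, y=3)
  L (left): (x=3, y=3) -> (x=2, y=3)
  L (left): (x=2, y=3) -> (x=1, y=3)
  U (up): (x=1, y=3) -> (x=1, y=2)
Final: (x=1, y=2)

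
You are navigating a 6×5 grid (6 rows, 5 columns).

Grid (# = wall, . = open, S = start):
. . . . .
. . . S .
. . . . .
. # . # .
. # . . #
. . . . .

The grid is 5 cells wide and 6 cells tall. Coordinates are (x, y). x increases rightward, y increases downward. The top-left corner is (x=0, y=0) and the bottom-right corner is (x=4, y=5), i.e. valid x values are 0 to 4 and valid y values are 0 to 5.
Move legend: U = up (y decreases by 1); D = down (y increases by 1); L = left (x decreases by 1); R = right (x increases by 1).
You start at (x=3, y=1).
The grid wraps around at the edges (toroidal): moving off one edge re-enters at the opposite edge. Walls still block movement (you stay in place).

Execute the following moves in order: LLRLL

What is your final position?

Start: (x=3, y=1)
  L (left): (x=3, y=1) -> (x=2, y=1)
  L (left): (x=2, y=1) -> (x=1, y=1)
  R (right): (x=1, y=1) -> (x=2, y=1)
  L (left): (x=2, y=1) -> (x=1, y=1)
  L (left): (x=1, y=1) -> (x=0, y=1)
Final: (x=0, y=1)

Answer: Final position: (x=0, y=1)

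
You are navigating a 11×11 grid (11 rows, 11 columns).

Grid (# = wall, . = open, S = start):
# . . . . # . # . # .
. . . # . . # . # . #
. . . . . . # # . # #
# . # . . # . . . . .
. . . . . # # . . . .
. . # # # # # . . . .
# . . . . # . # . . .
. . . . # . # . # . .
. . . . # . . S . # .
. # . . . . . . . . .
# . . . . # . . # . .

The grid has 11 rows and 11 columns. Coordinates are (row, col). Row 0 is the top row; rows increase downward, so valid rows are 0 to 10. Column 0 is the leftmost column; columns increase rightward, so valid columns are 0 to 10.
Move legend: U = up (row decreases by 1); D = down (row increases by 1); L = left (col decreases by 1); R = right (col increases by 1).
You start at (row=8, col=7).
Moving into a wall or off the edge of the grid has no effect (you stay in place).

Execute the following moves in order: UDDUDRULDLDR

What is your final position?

Start: (row=8, col=7)
  U (up): (row=8, col=7) -> (row=7, col=7)
  D (down): (row=7, col=7) -> (row=8, col=7)
  D (down): (row=8, col=7) -> (row=9, col=7)
  U (up): (row=9, col=7) -> (row=8, col=7)
  D (down): (row=8, col=7) -> (row=9, col=7)
  R (right): (row=9, col=7) -> (row=9, col=8)
  U (up): (row=9, col=8) -> (row=8, col=8)
  L (left): (row=8, col=8) -> (row=8, col=7)
  D (down): (row=8, col=7) -> (row=9, col=7)
  L (left): (row=9, col=7) -> (row=9, col=6)
  D (down): (row=9, col=6) -> (row=10, col=6)
  R (right): (row=10, col=6) -> (row=10, col=7)
Final: (row=10, col=7)

Answer: Final position: (row=10, col=7)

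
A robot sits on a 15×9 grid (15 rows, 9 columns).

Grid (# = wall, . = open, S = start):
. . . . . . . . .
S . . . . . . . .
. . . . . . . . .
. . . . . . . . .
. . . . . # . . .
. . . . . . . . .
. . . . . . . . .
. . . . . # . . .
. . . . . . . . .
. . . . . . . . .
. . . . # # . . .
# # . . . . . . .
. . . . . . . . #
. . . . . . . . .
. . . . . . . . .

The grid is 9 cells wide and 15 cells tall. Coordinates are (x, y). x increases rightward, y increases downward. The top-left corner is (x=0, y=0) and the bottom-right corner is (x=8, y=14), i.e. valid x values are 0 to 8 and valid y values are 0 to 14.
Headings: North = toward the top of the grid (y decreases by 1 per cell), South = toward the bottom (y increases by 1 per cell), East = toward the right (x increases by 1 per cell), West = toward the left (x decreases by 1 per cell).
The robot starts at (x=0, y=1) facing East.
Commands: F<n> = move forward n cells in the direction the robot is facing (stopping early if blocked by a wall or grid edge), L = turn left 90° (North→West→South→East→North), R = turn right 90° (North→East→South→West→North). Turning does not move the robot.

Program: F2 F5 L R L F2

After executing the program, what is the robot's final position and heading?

Start: (x=0, y=1), facing East
  F2: move forward 2, now at (x=2, y=1)
  F5: move forward 5, now at (x=7, y=1)
  L: turn left, now facing North
  R: turn right, now facing East
  L: turn left, now facing North
  F2: move forward 1/2 (blocked), now at (x=7, y=0)
Final: (x=7, y=0), facing North

Answer: Final position: (x=7, y=0), facing North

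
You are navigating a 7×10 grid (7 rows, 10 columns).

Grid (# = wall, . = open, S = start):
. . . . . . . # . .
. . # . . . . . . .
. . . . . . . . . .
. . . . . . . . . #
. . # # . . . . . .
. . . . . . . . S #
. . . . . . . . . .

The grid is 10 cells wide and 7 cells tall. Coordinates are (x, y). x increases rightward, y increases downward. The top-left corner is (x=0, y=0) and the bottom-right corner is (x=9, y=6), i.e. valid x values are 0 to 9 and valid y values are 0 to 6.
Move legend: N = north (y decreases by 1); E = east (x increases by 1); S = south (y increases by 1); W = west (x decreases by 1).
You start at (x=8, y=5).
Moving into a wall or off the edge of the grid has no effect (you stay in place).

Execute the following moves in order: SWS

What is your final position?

Answer: Final position: (x=7, y=6)

Derivation:
Start: (x=8, y=5)
  S (south): (x=8, y=5) -> (x=8, y=6)
  W (west): (x=8, y=6) -> (x=7, y=6)
  S (south): blocked, stay at (x=7, y=6)
Final: (x=7, y=6)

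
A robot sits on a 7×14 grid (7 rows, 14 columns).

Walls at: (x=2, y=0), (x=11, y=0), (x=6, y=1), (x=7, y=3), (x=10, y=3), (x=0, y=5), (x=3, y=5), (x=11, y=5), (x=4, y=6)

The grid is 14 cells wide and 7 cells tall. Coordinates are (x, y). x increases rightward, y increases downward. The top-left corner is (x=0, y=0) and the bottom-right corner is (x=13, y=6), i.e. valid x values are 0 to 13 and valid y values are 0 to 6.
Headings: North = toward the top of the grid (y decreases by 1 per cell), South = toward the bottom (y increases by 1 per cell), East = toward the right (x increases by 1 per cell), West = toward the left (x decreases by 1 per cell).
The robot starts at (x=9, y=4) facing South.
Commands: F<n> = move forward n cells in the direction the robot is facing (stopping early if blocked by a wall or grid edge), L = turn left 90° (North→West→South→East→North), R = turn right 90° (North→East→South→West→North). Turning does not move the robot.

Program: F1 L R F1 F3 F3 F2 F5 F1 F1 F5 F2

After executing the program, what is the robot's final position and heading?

Answer: Final position: (x=9, y=6), facing South

Derivation:
Start: (x=9, y=4), facing South
  F1: move forward 1, now at (x=9, y=5)
  L: turn left, now facing East
  R: turn right, now facing South
  F1: move forward 1, now at (x=9, y=6)
  F3: move forward 0/3 (blocked), now at (x=9, y=6)
  F3: move forward 0/3 (blocked), now at (x=9, y=6)
  F2: move forward 0/2 (blocked), now at (x=9, y=6)
  F5: move forward 0/5 (blocked), now at (x=9, y=6)
  F1: move forward 0/1 (blocked), now at (x=9, y=6)
  F1: move forward 0/1 (blocked), now at (x=9, y=6)
  F5: move forward 0/5 (blocked), now at (x=9, y=6)
  F2: move forward 0/2 (blocked), now at (x=9, y=6)
Final: (x=9, y=6), facing South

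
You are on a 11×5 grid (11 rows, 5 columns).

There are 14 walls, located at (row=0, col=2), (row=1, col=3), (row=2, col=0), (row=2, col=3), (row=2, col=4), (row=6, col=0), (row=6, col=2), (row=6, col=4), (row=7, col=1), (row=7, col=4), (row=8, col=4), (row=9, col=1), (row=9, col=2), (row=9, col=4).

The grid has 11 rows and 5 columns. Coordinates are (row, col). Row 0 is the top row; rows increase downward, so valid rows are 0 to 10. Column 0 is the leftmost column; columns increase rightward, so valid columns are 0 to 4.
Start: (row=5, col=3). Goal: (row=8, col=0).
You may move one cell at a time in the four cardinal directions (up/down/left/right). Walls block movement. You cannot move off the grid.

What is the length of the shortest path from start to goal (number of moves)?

BFS from (row=5, col=3) until reaching (row=8, col=0):
  Distance 0: (row=5, col=3)
  Distance 1: (row=4, col=3), (row=5, col=2), (row=5, col=4), (row=6, col=3)
  Distance 2: (row=3, col=3), (row=4, col=2), (row=4, col=4), (row=5, col=1), (row=7, col=3)
  Distance 3: (row=3, col=2), (row=3, col=4), (row=4, col=1), (row=5, col=0), (row=6, col=1), (row=7, col=2), (row=8, col=3)
  Distance 4: (row=2, col=2), (row=3, col=1), (row=4, col=0), (row=8, col=2), (row=9, col=3)
  Distance 5: (row=1, col=2), (row=2, col=1), (row=3, col=0), (row=8, col=1), (row=10, col=3)
  Distance 6: (row=1, col=1), (row=8, col=0), (row=10, col=2), (row=10, col=4)  <- goal reached here
One shortest path (6 moves): (row=5, col=3) -> (row=6, col=3) -> (row=7, col=3) -> (row=7, col=2) -> (row=8, col=2) -> (row=8, col=1) -> (row=8, col=0)

Answer: Shortest path length: 6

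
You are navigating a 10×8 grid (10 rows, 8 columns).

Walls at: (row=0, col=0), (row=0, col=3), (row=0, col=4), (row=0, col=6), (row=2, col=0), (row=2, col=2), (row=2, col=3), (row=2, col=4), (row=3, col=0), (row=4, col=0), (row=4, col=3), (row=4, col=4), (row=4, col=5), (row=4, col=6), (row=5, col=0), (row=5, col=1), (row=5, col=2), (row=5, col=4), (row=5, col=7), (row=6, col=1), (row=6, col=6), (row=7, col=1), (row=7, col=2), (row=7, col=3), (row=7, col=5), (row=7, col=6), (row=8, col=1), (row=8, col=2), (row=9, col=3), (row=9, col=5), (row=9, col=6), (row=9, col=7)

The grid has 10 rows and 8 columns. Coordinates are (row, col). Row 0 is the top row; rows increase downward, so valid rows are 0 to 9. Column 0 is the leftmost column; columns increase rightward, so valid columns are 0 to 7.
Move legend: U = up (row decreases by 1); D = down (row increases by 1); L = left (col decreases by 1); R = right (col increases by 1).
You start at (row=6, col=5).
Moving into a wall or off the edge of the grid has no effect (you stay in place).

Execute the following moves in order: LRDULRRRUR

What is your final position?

Start: (row=6, col=5)
  L (left): (row=6, col=5) -> (row=6, col=4)
  R (right): (row=6, col=4) -> (row=6, col=5)
  D (down): blocked, stay at (row=6, col=5)
  U (up): (row=6, col=5) -> (row=5, col=5)
  L (left): blocked, stay at (row=5, col=5)
  R (right): (row=5, col=5) -> (row=5, col=6)
  R (right): blocked, stay at (row=5, col=6)
  R (right): blocked, stay at (row=5, col=6)
  U (up): blocked, stay at (row=5, col=6)
  R (right): blocked, stay at (row=5, col=6)
Final: (row=5, col=6)

Answer: Final position: (row=5, col=6)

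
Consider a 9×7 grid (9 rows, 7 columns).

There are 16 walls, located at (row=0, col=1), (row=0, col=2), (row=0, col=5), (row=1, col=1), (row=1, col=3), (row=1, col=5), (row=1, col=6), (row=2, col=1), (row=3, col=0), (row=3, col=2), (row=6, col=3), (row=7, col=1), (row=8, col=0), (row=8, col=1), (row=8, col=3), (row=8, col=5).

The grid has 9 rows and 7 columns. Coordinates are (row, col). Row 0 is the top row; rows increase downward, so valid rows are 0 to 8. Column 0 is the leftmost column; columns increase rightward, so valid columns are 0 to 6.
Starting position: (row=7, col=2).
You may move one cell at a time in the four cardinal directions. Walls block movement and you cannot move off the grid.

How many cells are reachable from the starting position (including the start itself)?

Answer: Reachable cells: 43

Derivation:
BFS flood-fill from (row=7, col=2):
  Distance 0: (row=7, col=2)
  Distance 1: (row=6, col=2), (row=7, col=3), (row=8, col=2)
  Distance 2: (row=5, col=2), (row=6, col=1), (row=7, col=4)
  Distance 3: (row=4, col=2), (row=5, col=1), (row=5, col=3), (row=6, col=0), (row=6, col=4), (row=7, col=5), (row=8, col=4)
  Distance 4: (row=4, col=1), (row=4, col=3), (row=5, col=0), (row=5, col=4), (row=6, col=5), (row=7, col=0), (row=7, col=6)
  Distance 5: (row=3, col=1), (row=3, col=3), (row=4, col=0), (row=4, col=4), (row=5, col=5), (row=6, col=6), (row=8, col=6)
  Distance 6: (row=2, col=3), (row=3, col=4), (row=4, col=5), (row=5, col=6)
  Distance 7: (row=2, col=2), (row=2, col=4), (row=3, col=5), (row=4, col=6)
  Distance 8: (row=1, col=2), (row=1, col=4), (row=2, col=5), (row=3, col=6)
  Distance 9: (row=0, col=4), (row=2, col=6)
  Distance 10: (row=0, col=3)
Total reachable: 43 (grid has 47 open cells total)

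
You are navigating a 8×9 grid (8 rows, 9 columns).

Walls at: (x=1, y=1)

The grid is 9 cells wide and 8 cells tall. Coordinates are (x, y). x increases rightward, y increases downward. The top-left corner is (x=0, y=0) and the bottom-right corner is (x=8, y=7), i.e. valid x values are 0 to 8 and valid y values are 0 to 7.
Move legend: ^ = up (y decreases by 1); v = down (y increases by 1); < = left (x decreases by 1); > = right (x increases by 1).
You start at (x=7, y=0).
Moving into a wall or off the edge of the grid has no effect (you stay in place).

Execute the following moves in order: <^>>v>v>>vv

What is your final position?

Start: (x=7, y=0)
  < (left): (x=7, y=0) -> (x=6, y=0)
  ^ (up): blocked, stay at (x=6, y=0)
  > (right): (x=6, y=0) -> (x=7, y=0)
  > (right): (x=7, y=0) -> (x=8, y=0)
  v (down): (x=8, y=0) -> (x=8, y=1)
  > (right): blocked, stay at (x=8, y=1)
  v (down): (x=8, y=1) -> (x=8, y=2)
  > (right): blocked, stay at (x=8, y=2)
  > (right): blocked, stay at (x=8, y=2)
  v (down): (x=8, y=2) -> (x=8, y=3)
  v (down): (x=8, y=3) -> (x=8, y=4)
Final: (x=8, y=4)

Answer: Final position: (x=8, y=4)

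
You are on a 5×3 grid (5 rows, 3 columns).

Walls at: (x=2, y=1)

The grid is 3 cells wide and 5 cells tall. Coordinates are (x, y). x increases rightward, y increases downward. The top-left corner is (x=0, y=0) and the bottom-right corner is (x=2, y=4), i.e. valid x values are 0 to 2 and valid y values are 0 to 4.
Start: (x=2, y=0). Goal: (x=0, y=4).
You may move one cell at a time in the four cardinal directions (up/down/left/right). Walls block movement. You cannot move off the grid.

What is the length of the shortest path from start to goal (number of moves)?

BFS from (x=2, y=0) until reaching (x=0, y=4):
  Distance 0: (x=2, y=0)
  Distance 1: (x=1, y=0)
  Distance 2: (x=0, y=0), (x=1, y=1)
  Distance 3: (x=0, y=1), (x=1, y=2)
  Distance 4: (x=0, y=2), (x=2, y=2), (x=1, y=3)
  Distance 5: (x=0, y=3), (x=2, y=3), (x=1, y=4)
  Distance 6: (x=0, y=4), (x=2, y=4)  <- goal reached here
One shortest path (6 moves): (x=2, y=0) -> (x=1, y=0) -> (x=0, y=0) -> (x=0, y=1) -> (x=0, y=2) -> (x=0, y=3) -> (x=0, y=4)

Answer: Shortest path length: 6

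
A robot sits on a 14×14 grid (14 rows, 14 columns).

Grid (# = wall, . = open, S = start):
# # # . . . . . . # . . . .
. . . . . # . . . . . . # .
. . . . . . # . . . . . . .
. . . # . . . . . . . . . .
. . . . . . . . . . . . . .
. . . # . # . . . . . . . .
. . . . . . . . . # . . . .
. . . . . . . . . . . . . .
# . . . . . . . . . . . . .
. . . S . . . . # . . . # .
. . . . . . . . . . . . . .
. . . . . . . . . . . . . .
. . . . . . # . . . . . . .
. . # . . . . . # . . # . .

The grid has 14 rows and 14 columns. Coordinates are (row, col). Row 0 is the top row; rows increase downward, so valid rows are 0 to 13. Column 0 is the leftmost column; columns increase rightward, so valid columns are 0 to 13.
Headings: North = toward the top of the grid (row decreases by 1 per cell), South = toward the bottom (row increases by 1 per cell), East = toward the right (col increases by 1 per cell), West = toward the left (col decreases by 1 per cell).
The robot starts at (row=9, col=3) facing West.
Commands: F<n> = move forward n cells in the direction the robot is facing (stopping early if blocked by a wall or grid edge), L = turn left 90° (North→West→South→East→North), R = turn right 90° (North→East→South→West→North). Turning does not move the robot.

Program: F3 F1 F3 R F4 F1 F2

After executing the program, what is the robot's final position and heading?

Answer: Final position: (row=9, col=0), facing North

Derivation:
Start: (row=9, col=3), facing West
  F3: move forward 3, now at (row=9, col=0)
  F1: move forward 0/1 (blocked), now at (row=9, col=0)
  F3: move forward 0/3 (blocked), now at (row=9, col=0)
  R: turn right, now facing North
  F4: move forward 0/4 (blocked), now at (row=9, col=0)
  F1: move forward 0/1 (blocked), now at (row=9, col=0)
  F2: move forward 0/2 (blocked), now at (row=9, col=0)
Final: (row=9, col=0), facing North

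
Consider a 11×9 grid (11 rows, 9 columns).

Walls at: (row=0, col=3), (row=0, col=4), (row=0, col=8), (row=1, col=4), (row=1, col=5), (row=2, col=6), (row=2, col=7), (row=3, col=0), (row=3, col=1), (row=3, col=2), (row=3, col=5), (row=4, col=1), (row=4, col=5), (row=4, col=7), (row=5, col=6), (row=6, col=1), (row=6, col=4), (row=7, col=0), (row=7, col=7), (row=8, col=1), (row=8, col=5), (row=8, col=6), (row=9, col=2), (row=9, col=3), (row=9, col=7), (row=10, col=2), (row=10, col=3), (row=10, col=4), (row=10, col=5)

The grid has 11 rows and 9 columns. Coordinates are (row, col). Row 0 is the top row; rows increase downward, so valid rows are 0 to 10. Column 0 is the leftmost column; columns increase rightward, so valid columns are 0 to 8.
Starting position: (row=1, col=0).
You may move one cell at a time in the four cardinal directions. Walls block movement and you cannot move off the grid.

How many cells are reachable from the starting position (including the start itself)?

BFS flood-fill from (row=1, col=0):
  Distance 0: (row=1, col=0)
  Distance 1: (row=0, col=0), (row=1, col=1), (row=2, col=0)
  Distance 2: (row=0, col=1), (row=1, col=2), (row=2, col=1)
  Distance 3: (row=0, col=2), (row=1, col=3), (row=2, col=2)
  Distance 4: (row=2, col=3)
  Distance 5: (row=2, col=4), (row=3, col=3)
  Distance 6: (row=2, col=5), (row=3, col=4), (row=4, col=3)
  Distance 7: (row=4, col=2), (row=4, col=4), (row=5, col=3)
  Distance 8: (row=5, col=2), (row=5, col=4), (row=6, col=3)
  Distance 9: (row=5, col=1), (row=5, col=5), (row=6, col=2), (row=7, col=3)
  Distance 10: (row=5, col=0), (row=6, col=5), (row=7, col=2), (row=7, col=4), (row=8, col=3)
  Distance 11: (row=4, col=0), (row=6, col=0), (row=6, col=6), (row=7, col=1), (row=7, col=5), (row=8, col=2), (row=8, col=4)
  Distance 12: (row=6, col=7), (row=7, col=6), (row=9, col=4)
  Distance 13: (row=5, col=7), (row=6, col=8), (row=9, col=5)
  Distance 14: (row=5, col=8), (row=7, col=8), (row=9, col=6)
  Distance 15: (row=4, col=8), (row=8, col=8), (row=10, col=6)
  Distance 16: (row=3, col=8), (row=8, col=7), (row=9, col=8), (row=10, col=7)
  Distance 17: (row=2, col=8), (row=3, col=7), (row=10, col=8)
  Distance 18: (row=1, col=8), (row=3, col=6)
  Distance 19: (row=1, col=7), (row=4, col=6)
  Distance 20: (row=0, col=7), (row=1, col=6)
  Distance 21: (row=0, col=6)
  Distance 22: (row=0, col=5)
Total reachable: 65 (grid has 70 open cells total)

Answer: Reachable cells: 65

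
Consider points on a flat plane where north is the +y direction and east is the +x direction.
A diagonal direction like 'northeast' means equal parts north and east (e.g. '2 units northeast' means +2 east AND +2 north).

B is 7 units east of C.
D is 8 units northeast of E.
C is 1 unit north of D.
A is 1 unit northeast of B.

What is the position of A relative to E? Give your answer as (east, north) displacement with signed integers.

Answer: A is at (east=16, north=10) relative to E.

Derivation:
Place E at the origin (east=0, north=0).
  D is 8 units northeast of E: delta (east=+8, north=+8); D at (east=8, north=8).
  C is 1 unit north of D: delta (east=+0, north=+1); C at (east=8, north=9).
  B is 7 units east of C: delta (east=+7, north=+0); B at (east=15, north=9).
  A is 1 unit northeast of B: delta (east=+1, north=+1); A at (east=16, north=10).
Therefore A relative to E: (east=16, north=10).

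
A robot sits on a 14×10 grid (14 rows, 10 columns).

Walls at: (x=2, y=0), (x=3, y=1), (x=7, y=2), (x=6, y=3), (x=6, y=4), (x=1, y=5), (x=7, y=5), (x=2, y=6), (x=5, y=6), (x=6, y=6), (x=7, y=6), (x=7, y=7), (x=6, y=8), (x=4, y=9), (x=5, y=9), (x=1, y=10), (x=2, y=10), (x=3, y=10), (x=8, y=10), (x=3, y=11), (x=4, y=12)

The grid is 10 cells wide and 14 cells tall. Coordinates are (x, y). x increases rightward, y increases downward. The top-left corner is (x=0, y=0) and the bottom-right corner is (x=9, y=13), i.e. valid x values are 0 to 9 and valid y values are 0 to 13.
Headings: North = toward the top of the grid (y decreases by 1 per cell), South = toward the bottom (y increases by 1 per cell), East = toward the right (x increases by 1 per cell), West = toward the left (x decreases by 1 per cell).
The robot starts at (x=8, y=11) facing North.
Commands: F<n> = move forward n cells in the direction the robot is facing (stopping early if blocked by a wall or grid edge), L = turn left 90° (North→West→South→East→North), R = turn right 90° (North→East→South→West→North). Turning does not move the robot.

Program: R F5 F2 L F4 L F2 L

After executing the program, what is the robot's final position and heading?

Answer: Final position: (x=8, y=7), facing South

Derivation:
Start: (x=8, y=11), facing North
  R: turn right, now facing East
  F5: move forward 1/5 (blocked), now at (x=9, y=11)
  F2: move forward 0/2 (blocked), now at (x=9, y=11)
  L: turn left, now facing North
  F4: move forward 4, now at (x=9, y=7)
  L: turn left, now facing West
  F2: move forward 1/2 (blocked), now at (x=8, y=7)
  L: turn left, now facing South
Final: (x=8, y=7), facing South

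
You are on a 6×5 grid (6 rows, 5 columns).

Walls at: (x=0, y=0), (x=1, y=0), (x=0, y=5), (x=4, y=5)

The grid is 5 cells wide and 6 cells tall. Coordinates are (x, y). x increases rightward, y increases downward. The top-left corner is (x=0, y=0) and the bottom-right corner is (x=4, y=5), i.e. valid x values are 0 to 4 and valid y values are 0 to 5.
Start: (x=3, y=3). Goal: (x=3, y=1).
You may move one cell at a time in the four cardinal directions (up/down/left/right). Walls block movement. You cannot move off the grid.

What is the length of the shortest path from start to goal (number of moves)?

BFS from (x=3, y=3) until reaching (x=3, y=1):
  Distance 0: (x=3, y=3)
  Distance 1: (x=3, y=2), (x=2, y=3), (x=4, y=3), (x=3, y=4)
  Distance 2: (x=3, y=1), (x=2, y=2), (x=4, y=2), (x=1, y=3), (x=2, y=4), (x=4, y=4), (x=3, y=5)  <- goal reached here
One shortest path (2 moves): (x=3, y=3) -> (x=3, y=2) -> (x=3, y=1)

Answer: Shortest path length: 2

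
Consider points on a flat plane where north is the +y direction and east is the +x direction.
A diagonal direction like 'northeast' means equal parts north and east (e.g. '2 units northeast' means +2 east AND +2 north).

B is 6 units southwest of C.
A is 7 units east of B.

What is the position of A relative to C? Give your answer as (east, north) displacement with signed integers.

Answer: A is at (east=1, north=-6) relative to C.

Derivation:
Place C at the origin (east=0, north=0).
  B is 6 units southwest of C: delta (east=-6, north=-6); B at (east=-6, north=-6).
  A is 7 units east of B: delta (east=+7, north=+0); A at (east=1, north=-6).
Therefore A relative to C: (east=1, north=-6).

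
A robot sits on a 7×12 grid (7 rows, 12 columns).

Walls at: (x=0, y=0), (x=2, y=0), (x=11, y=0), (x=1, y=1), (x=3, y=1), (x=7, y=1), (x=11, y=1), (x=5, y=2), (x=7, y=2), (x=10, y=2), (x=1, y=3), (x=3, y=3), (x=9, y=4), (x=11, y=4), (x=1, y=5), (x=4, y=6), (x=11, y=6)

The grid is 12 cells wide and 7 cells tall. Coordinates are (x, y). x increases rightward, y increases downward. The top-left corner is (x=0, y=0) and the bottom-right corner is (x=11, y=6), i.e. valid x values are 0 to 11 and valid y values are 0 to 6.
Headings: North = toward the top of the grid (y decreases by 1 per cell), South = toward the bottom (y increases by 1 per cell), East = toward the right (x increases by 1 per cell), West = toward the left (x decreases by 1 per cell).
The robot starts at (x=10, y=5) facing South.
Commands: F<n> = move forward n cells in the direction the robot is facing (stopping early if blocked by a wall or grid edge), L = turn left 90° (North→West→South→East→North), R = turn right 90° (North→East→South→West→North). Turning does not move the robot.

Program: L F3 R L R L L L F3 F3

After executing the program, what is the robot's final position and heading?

Answer: Final position: (x=5, y=5), facing West

Derivation:
Start: (x=10, y=5), facing South
  L: turn left, now facing East
  F3: move forward 1/3 (blocked), now at (x=11, y=5)
  R: turn right, now facing South
  L: turn left, now facing East
  R: turn right, now facing South
  L: turn left, now facing East
  L: turn left, now facing North
  L: turn left, now facing West
  F3: move forward 3, now at (x=8, y=5)
  F3: move forward 3, now at (x=5, y=5)
Final: (x=5, y=5), facing West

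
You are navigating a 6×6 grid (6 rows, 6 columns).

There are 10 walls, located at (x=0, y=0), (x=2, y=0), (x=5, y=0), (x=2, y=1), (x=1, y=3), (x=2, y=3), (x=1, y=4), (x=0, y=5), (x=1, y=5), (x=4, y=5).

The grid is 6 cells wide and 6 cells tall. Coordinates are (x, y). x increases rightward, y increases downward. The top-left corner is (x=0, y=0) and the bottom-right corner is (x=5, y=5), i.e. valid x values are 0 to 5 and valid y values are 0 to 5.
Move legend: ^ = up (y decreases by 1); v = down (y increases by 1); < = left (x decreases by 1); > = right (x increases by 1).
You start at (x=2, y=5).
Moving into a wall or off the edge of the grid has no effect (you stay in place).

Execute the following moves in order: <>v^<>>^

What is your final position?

Start: (x=2, y=5)
  < (left): blocked, stay at (x=2, y=5)
  > (right): (x=2, y=5) -> (x=3, y=5)
  v (down): blocked, stay at (x=3, y=5)
  ^ (up): (x=3, y=5) -> (x=3, y=4)
  < (left): (x=3, y=4) -> (x=2, y=4)
  > (right): (x=2, y=4) -> (x=3, y=4)
  > (right): (x=3, y=4) -> (x=4, y=4)
  ^ (up): (x=4, y=4) -> (x=4, y=3)
Final: (x=4, y=3)

Answer: Final position: (x=4, y=3)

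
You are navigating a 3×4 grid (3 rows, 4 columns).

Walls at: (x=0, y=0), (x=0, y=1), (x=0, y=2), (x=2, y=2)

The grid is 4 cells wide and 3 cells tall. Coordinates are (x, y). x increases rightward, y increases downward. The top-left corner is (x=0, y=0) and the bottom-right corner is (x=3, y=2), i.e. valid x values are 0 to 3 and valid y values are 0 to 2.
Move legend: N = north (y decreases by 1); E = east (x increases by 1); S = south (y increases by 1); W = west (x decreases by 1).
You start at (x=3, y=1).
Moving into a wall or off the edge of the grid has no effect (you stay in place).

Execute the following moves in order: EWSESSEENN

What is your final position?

Start: (x=3, y=1)
  E (east): blocked, stay at (x=3, y=1)
  W (west): (x=3, y=1) -> (x=2, y=1)
  S (south): blocked, stay at (x=2, y=1)
  E (east): (x=2, y=1) -> (x=3, y=1)
  S (south): (x=3, y=1) -> (x=3, y=2)
  S (south): blocked, stay at (x=3, y=2)
  E (east): blocked, stay at (x=3, y=2)
  E (east): blocked, stay at (x=3, y=2)
  N (north): (x=3, y=2) -> (x=3, y=1)
  N (north): (x=3, y=1) -> (x=3, y=0)
Final: (x=3, y=0)

Answer: Final position: (x=3, y=0)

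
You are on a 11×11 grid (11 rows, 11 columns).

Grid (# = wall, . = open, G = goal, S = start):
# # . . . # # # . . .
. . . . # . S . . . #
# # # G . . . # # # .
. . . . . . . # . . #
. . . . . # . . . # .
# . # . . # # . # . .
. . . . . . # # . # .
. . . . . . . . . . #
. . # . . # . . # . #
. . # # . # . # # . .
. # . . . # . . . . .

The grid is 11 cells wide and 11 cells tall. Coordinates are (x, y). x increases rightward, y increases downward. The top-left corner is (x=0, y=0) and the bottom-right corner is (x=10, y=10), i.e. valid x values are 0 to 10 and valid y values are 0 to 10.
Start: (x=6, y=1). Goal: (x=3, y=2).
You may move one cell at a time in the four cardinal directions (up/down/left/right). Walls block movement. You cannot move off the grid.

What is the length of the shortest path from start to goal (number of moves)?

Answer: Shortest path length: 4

Derivation:
BFS from (x=6, y=1) until reaching (x=3, y=2):
  Distance 0: (x=6, y=1)
  Distance 1: (x=5, y=1), (x=7, y=1), (x=6, y=2)
  Distance 2: (x=8, y=1), (x=5, y=2), (x=6, y=3)
  Distance 3: (x=8, y=0), (x=9, y=1), (x=4, y=2), (x=5, y=3), (x=6, y=4)
  Distance 4: (x=9, y=0), (x=3, y=2), (x=4, y=3), (x=7, y=4)  <- goal reached here
One shortest path (4 moves): (x=6, y=1) -> (x=5, y=1) -> (x=5, y=2) -> (x=4, y=2) -> (x=3, y=2)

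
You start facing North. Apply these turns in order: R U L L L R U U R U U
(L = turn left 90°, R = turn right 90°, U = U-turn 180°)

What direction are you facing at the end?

Answer: Final heading: South

Derivation:
Start: North
  R (right (90° clockwise)) -> East
  U (U-turn (180°)) -> West
  L (left (90° counter-clockwise)) -> South
  L (left (90° counter-clockwise)) -> East
  L (left (90° counter-clockwise)) -> North
  R (right (90° clockwise)) -> East
  U (U-turn (180°)) -> West
  U (U-turn (180°)) -> East
  R (right (90° clockwise)) -> South
  U (U-turn (180°)) -> North
  U (U-turn (180°)) -> South
Final: South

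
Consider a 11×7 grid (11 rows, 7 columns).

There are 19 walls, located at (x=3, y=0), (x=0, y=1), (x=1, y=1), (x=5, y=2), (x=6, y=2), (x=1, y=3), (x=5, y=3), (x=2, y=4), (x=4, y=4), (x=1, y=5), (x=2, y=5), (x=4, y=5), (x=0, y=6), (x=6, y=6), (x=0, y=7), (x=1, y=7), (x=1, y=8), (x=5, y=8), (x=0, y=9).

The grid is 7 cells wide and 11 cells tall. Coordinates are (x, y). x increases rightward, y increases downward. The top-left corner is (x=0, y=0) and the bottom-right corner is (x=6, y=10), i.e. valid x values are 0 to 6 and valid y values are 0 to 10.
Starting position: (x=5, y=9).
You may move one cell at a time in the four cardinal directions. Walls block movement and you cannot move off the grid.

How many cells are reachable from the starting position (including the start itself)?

BFS flood-fill from (x=5, y=9):
  Distance 0: (x=5, y=9)
  Distance 1: (x=4, y=9), (x=6, y=9), (x=5, y=10)
  Distance 2: (x=4, y=8), (x=6, y=8), (x=3, y=9), (x=4, y=10), (x=6, y=10)
  Distance 3: (x=4, y=7), (x=6, y=7), (x=3, y=8), (x=2, y=9), (x=3, y=10)
  Distance 4: (x=4, y=6), (x=3, y=7), (x=5, y=7), (x=2, y=8), (x=1, y=9), (x=2, y=10)
  Distance 5: (x=3, y=6), (x=5, y=6), (x=2, y=7), (x=1, y=10)
  Distance 6: (x=3, y=5), (x=5, y=5), (x=2, y=6), (x=0, y=10)
  Distance 7: (x=3, y=4), (x=5, y=4), (x=6, y=5), (x=1, y=6)
  Distance 8: (x=3, y=3), (x=6, y=4)
  Distance 9: (x=3, y=2), (x=2, y=3), (x=4, y=3), (x=6, y=3)
  Distance 10: (x=3, y=1), (x=2, y=2), (x=4, y=2)
  Distance 11: (x=2, y=1), (x=4, y=1), (x=1, y=2)
  Distance 12: (x=2, y=0), (x=4, y=0), (x=5, y=1), (x=0, y=2)
  Distance 13: (x=1, y=0), (x=5, y=0), (x=6, y=1), (x=0, y=3)
  Distance 14: (x=0, y=0), (x=6, y=0), (x=0, y=4)
  Distance 15: (x=1, y=4), (x=0, y=5)
Total reachable: 57 (grid has 58 open cells total)

Answer: Reachable cells: 57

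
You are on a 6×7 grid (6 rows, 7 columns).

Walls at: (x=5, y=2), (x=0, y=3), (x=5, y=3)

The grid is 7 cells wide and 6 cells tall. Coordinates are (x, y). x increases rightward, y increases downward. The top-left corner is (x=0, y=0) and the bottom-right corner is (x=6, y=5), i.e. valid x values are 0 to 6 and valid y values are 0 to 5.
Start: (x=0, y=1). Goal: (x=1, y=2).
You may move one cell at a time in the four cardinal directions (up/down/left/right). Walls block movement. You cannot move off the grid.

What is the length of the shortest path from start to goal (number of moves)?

BFS from (x=0, y=1) until reaching (x=1, y=2):
  Distance 0: (x=0, y=1)
  Distance 1: (x=0, y=0), (x=1, y=1), (x=0, y=2)
  Distance 2: (x=1, y=0), (x=2, y=1), (x=1, y=2)  <- goal reached here
One shortest path (2 moves): (x=0, y=1) -> (x=1, y=1) -> (x=1, y=2)

Answer: Shortest path length: 2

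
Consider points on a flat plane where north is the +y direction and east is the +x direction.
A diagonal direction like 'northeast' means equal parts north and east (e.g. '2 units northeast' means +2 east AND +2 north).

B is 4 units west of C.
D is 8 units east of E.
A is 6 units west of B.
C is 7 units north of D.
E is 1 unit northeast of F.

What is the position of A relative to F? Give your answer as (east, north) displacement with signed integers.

Place F at the origin (east=0, north=0).
  E is 1 unit northeast of F: delta (east=+1, north=+1); E at (east=1, north=1).
  D is 8 units east of E: delta (east=+8, north=+0); D at (east=9, north=1).
  C is 7 units north of D: delta (east=+0, north=+7); C at (east=9, north=8).
  B is 4 units west of C: delta (east=-4, north=+0); B at (east=5, north=8).
  A is 6 units west of B: delta (east=-6, north=+0); A at (east=-1, north=8).
Therefore A relative to F: (east=-1, north=8).

Answer: A is at (east=-1, north=8) relative to F.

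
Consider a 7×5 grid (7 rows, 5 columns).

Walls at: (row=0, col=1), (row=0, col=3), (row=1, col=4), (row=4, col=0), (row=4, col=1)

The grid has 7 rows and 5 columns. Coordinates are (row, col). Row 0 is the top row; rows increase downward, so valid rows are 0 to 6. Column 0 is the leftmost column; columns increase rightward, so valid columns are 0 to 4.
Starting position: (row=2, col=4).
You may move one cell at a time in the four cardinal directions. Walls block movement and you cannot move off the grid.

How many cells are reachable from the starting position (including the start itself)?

BFS flood-fill from (row=2, col=4):
  Distance 0: (row=2, col=4)
  Distance 1: (row=2, col=3), (row=3, col=4)
  Distance 2: (row=1, col=3), (row=2, col=2), (row=3, col=3), (row=4, col=4)
  Distance 3: (row=1, col=2), (row=2, col=1), (row=3, col=2), (row=4, col=3), (row=5, col=4)
  Distance 4: (row=0, col=2), (row=1, col=1), (row=2, col=0), (row=3, col=1), (row=4, col=2), (row=5, col=3), (row=6, col=4)
  Distance 5: (row=1, col=0), (row=3, col=0), (row=5, col=2), (row=6, col=3)
  Distance 6: (row=0, col=0), (row=5, col=1), (row=6, col=2)
  Distance 7: (row=5, col=0), (row=6, col=1)
  Distance 8: (row=6, col=0)
Total reachable: 29 (grid has 30 open cells total)

Answer: Reachable cells: 29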